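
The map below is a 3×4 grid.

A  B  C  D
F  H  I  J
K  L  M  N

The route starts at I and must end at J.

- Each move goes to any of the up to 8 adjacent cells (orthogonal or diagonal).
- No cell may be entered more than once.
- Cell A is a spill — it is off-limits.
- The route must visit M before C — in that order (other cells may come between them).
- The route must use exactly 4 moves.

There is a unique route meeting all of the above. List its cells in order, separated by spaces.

The waypoints must appear in the order M, C, with no cell reused.
Route from I: down 1 to M, up-left 1 to H, up-right 1 to C, down-right 1 to J — 4 moves in all.
Check: order respected (M at step 1, C at step 3); 4 moves as required.

I M H C J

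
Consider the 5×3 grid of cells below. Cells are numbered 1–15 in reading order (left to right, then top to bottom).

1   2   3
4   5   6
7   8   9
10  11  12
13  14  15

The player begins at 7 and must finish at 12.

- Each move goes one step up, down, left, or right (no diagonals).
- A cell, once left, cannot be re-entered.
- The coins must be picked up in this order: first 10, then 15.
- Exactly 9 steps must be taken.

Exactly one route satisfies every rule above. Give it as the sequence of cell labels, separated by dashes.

The waypoints must appear in the order 10, 15, with no cell reused.
Route from 7: up to 4, right to 5, 2× down (reaching 11), left to 10, down to 13, 2× right (reaching 15), up to 12 — 9 moves in all.
Check: order respected (10 at step 5, 15 at step 8); 9 moves as required.

7 - 4 - 5 - 8 - 11 - 10 - 13 - 14 - 15 - 12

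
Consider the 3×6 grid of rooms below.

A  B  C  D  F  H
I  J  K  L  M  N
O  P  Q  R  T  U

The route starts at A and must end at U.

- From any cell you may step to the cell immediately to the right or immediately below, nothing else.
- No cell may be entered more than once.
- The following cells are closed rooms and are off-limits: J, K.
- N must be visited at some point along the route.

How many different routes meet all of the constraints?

A right/down-only route from A to U makes exactly 2 down-moves and 5 right-moves in some order.
With no other constraints that would be C(7,2) = 21 routes.
Split at N and multiply the segment counts (each segment already excludes blocked cells): A→N: 3; N→U: 1; product = 3.
That gives 3 routes.

3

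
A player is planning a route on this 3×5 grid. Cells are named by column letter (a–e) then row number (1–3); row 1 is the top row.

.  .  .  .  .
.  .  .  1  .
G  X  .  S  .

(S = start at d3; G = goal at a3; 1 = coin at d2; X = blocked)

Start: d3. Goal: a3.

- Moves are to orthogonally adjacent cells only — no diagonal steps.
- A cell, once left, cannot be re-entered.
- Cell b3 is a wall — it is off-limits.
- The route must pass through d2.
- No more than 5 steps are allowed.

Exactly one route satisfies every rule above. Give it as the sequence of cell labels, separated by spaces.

The 5-move cap with required stops at d2 leaves no slack for detours.
Route from d3: up 1 to d2, left 3 to a2, down 1 to a3 — 5 moves in all.
Check: all required cells visited; 5 ≤ 5 moves.

d3 d2 c2 b2 a2 a3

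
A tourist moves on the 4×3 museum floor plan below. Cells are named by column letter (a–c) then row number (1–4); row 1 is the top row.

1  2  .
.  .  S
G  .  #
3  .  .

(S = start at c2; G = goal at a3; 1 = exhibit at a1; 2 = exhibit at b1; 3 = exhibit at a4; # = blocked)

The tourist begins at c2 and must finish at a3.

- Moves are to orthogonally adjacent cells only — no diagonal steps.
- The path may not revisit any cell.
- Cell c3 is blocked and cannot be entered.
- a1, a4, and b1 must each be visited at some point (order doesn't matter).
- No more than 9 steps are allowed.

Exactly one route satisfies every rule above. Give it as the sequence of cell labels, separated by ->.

The budget equals the shortest possible length, so every move has to be on a shortest route through the required cells.
Route from c2: up to c1, 2× left (reaching a1), down to a2, right to b2, 2× down (reaching b4), left to a4, up to a3 — 9 moves in all.
Check: all required cells visited; 9 ≤ 9 moves.

c2 -> c1 -> b1 -> a1 -> a2 -> b2 -> b3 -> b4 -> a4 -> a3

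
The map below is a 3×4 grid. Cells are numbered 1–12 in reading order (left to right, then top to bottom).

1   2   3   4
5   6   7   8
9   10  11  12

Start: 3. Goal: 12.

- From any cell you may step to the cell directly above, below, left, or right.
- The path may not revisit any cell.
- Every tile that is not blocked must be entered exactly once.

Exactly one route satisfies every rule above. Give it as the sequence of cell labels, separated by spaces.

3 4 8 7 6 2 1 5 9 10 11 12

Need to visit all 12 open cells exactly once, starting at 3 and ending at 12.
Cell 4 has only two open neighbours (8 and 3), so the path must pass straight through it: one of those is the cell it's entered from and the other is where it exits.
Route from 3: right to 4, down to 8, 2× left (reaching 6), up to 2, left to 1, 2× down (reaching 9), 3× right (reaching 12) — 11 moves in all.
Check: all 12 open cells covered.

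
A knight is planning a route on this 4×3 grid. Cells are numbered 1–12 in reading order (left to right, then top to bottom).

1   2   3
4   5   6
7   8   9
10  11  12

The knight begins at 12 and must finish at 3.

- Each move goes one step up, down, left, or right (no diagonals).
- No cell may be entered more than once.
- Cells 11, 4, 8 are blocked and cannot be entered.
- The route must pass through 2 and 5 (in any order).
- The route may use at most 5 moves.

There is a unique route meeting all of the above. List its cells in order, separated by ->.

The 5-move cap with required stops at 2, 5 leaves no slack for detours.
Route from 12: up 2 to 6, left 1 to 5, up 1 to 2, right 1 to 3 — 5 moves in all.
Check: all required cells visited; 5 ≤ 5 moves.

12 -> 9 -> 6 -> 5 -> 2 -> 3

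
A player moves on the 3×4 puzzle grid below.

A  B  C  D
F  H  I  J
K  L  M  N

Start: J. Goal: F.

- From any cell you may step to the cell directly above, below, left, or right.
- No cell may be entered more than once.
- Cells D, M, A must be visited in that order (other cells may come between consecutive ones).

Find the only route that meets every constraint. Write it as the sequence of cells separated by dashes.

The waypoints must appear in the order D, M, A, with no cell reused.
Route from J: up to D, left to C, 2× down (reaching M), left to L, 2× up (reaching B), left to A, down to F — 9 moves in all.
Check: order respected (D at step 1, M at step 4, A at step 8).

J - D - C - I - M - L - H - B - A - F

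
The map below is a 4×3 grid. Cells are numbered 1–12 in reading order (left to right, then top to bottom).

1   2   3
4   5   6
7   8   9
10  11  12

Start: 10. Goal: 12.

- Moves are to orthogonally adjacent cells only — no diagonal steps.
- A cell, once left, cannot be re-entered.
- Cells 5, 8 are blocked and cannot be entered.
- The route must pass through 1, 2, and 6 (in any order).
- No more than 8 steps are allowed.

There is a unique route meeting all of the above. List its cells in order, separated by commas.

Any route must reach 1, 2, and 6 and still end at 12 within 8 moves, so the order of the required stops is forced.
Route from 10: up 3 to 1, right 2 to 3, down 3 to 12 — 8 moves in all.
Check: all required cells visited; 8 ≤ 8 moves.

10, 7, 4, 1, 2, 3, 6, 9, 12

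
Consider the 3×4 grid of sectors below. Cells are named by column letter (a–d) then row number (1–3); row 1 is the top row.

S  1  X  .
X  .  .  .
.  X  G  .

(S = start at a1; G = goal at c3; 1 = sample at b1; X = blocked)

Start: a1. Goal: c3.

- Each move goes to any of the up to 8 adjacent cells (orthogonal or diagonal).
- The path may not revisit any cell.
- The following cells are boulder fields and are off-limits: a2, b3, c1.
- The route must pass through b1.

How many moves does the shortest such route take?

3

Any route passes through b1 somewhere between a1 and c3. Summing Chebyshev distances along the two legs (a1 → b1 → c3) gives a lower bound of 1 + 2 = 3 moves.
A route of 3 moves achieves this: a1 → b1 → b2 → c3.
Since 3 matches the lower bound, it is optimal.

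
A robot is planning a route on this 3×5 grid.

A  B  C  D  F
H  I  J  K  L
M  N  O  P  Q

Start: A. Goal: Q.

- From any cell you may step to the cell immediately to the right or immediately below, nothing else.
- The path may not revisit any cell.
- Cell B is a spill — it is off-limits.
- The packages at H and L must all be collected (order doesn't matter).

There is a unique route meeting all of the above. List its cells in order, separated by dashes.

Moves only go right or down, so the column and row indices never decrease.
Route from A: down 1 to H, right 4 to L, down 1 to Q — 6 moves in all.
Check: all required cells visited.

A - H - I - J - K - L - Q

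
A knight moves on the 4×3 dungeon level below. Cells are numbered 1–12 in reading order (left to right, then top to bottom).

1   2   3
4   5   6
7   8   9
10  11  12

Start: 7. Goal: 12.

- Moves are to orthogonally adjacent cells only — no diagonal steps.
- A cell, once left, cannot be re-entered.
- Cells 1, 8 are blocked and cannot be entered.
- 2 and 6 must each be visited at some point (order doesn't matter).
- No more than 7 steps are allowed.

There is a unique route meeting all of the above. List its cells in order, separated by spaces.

The budget equals the shortest possible length, so every move has to be on a shortest route through the required cells.
Route from 7: up 1 to 4, right 1 to 5, up 1 to 2, right 1 to 3, down 3 to 12 — 7 moves in all.
Check: all required cells visited; 7 ≤ 7 moves.

7 4 5 2 3 6 9 12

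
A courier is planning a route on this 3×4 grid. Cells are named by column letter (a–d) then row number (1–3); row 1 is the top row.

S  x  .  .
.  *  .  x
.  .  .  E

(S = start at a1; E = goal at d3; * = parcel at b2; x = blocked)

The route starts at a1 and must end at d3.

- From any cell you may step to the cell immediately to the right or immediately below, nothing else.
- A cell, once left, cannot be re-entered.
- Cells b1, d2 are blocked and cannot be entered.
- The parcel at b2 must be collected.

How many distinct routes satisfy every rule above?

A right/down-only route from a1 to d3 makes exactly 2 down-moves and 3 right-moves in some order.
With no other constraints that would be C(5,2) = 10 routes.
Split at b2 and multiply the segment counts (each segment already excludes blocked cells): a1→b2: 1; b2→d3: 2; product = 2.
That gives 2 routes.

2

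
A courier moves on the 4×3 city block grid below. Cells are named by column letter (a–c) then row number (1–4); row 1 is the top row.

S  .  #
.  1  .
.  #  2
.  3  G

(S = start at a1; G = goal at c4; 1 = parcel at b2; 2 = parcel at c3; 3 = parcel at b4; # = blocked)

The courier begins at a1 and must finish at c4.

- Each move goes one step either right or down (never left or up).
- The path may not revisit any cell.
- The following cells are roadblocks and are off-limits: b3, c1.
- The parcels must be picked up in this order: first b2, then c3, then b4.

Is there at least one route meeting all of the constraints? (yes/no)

b4 lies to the left of c3, so going from c3 to b4 would need a leftward move — but moves only go right/down, so c3 cannot be visited before b4.

no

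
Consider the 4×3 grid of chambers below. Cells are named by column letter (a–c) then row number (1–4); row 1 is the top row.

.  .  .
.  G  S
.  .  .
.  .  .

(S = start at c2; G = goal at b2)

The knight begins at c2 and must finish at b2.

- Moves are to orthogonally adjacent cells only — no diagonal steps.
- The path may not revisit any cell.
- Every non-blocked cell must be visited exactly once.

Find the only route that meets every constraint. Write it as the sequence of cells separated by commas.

c2, c1, b1, a1, a2, a3, a4, b4, c4, c3, b3, b2

Need to visit all 12 open cells exactly once, starting at c2 and ending at b2.
Route from c2: up to c1, 2× left (reaching a1), 3× down (reaching a4), 2× right (reaching c4), up to c3, left to b3, up to b2 — 11 moves in all.
Check: all 12 open cells covered.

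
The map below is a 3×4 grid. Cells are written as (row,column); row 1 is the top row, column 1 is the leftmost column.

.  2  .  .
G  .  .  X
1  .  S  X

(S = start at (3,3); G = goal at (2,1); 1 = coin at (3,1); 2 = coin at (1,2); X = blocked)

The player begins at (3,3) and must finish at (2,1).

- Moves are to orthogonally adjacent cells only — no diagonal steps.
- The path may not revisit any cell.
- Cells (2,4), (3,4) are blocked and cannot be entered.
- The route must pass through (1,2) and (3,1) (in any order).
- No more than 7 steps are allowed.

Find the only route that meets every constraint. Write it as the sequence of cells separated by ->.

Any route must reach (1,2) and (3,1) and still end at (2,1) within 7 moves, so the order of the required stops is forced.
Route from (3,3): up 2 to (1,3), left 1 to (1,2), down 2 to (3,2), left 1 to (3,1), up 1 to (2,1) — 7 moves in all.
Check: all required cells visited; 7 ≤ 7 moves.

(3,3) -> (2,3) -> (1,3) -> (1,2) -> (2,2) -> (3,2) -> (3,1) -> (2,1)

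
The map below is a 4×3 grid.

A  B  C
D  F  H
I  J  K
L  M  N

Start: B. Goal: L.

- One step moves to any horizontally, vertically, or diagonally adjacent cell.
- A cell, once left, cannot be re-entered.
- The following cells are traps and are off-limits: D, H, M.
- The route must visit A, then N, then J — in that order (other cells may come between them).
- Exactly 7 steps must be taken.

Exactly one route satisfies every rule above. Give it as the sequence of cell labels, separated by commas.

The waypoints must appear in the order A, N, J, with no cell reused.
Route from B: left to A, 2× down-right (reaching K), down to N, up-left to J, left to I, down to L — 7 moves in all.
Check: order respected (A at step 1, N at step 4, J at step 5); 7 moves as required.

B, A, F, K, N, J, I, L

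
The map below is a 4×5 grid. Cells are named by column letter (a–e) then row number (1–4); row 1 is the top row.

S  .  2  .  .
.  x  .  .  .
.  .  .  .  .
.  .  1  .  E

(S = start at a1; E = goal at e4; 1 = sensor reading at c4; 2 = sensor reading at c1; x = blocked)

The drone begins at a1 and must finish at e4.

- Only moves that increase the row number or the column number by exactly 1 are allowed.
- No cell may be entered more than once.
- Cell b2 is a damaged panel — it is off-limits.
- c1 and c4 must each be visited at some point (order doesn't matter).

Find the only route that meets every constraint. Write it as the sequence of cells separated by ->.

Moves only go right or down, so the column and row indices never decrease.
Route from a1: 2× right (reaching c1), 3× down (reaching c4), 2× right (reaching e4) — 7 moves in all.
Check: all required cells visited.

a1 -> b1 -> c1 -> c2 -> c3 -> c4 -> d4 -> e4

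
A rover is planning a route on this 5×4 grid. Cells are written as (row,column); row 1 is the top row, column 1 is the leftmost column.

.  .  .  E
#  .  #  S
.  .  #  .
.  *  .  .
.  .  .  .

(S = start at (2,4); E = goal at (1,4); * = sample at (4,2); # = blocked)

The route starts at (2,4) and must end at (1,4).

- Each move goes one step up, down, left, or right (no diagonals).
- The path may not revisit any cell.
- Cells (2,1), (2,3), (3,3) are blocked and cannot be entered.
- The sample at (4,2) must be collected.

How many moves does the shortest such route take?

9

Any route passes through (4,2) somewhere between (2,4) and (1,4). Summing Manhattan distances along the two legs ((2,4) → (4,2) → (1,4)) gives a lower bound of 4 + 5 = 9 moves.
A route of 9 moves achieves this: (2,4) → (3,4) → (4,4) → (4,3) → (4,2) → (3,2) → (2,2) → (1,2) → (1,3) → (1,4).
Since 9 matches the lower bound, it is optimal.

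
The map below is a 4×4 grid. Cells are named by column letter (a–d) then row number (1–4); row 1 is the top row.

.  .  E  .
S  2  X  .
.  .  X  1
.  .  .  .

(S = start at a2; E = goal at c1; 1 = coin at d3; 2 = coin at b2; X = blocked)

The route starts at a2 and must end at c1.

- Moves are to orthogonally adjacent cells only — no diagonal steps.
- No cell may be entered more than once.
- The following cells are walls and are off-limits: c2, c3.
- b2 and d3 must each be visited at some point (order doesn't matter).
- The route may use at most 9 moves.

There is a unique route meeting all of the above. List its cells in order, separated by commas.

Any route must reach b2 and d3 and still end at c1 within 9 moves, so the order of the required stops is forced.
Route from a2: right 1 to b2, down 2 to b4, right 2 to d4, up 3 to d1, left 1 to c1 — 9 moves in all.
Check: all required cells visited; 9 ≤ 9 moves.

a2, b2, b3, b4, c4, d4, d3, d2, d1, c1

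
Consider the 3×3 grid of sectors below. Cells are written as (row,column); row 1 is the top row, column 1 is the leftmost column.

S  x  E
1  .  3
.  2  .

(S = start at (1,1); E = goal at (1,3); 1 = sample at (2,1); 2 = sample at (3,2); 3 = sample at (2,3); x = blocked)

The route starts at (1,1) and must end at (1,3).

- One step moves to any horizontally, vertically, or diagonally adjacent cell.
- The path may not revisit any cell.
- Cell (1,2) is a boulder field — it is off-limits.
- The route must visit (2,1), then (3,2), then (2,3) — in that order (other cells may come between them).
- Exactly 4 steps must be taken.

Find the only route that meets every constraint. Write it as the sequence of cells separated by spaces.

The waypoints must appear in the order (2,1), (3,2), (2,3), with no cell reused.
Route from (1,1): down 1 to (2,1), down-right 1 to (3,2), up-right 1 to (2,3), up 1 to (1,3) — 4 moves in all.
Check: order respected (1 at step 1, 2 at step 2, 3 at step 3); 4 moves as required.

(1,1) (2,1) (3,2) (2,3) (1,3)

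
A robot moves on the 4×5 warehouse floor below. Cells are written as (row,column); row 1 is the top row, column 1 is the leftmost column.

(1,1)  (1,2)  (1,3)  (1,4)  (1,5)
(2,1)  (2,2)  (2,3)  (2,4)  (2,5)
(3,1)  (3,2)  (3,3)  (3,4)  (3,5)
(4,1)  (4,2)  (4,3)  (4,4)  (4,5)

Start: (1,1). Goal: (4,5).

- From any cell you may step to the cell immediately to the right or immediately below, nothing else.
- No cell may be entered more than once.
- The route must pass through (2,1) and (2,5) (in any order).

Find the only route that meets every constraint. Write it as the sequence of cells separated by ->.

Moves only go right or down, so the column and row indices never decrease.
Route from (1,1): down 1 to (2,1), right 4 to (2,5), down 2 to (4,5) — 7 moves in all.
Check: all required cells visited.

(1,1) -> (2,1) -> (2,2) -> (2,3) -> (2,4) -> (2,5) -> (3,5) -> (4,5)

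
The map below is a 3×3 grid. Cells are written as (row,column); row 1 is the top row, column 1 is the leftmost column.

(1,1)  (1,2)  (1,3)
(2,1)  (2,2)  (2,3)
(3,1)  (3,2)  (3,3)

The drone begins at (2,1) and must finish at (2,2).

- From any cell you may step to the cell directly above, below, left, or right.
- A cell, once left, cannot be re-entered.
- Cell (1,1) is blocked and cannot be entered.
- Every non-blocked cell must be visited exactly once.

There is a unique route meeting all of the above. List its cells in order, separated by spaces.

(2,1) (3,1) (3,2) (3,3) (2,3) (1,3) (1,2) (2,2)

Need to visit all 8 open cells exactly once, starting at (2,1) and ending at (2,2).
Cell (3,3) has only two open neighbours ((2,3) and (3,2)), so the path must pass straight through it: one of those is the cell it's entered from and the other is where it exits.
Route from (2,1): down to (3,1), 2× right (reaching (3,3)), 2× up (reaching (1,3)), left to (1,2), down to (2,2) — 7 moves in all.
Check: all 8 open cells covered.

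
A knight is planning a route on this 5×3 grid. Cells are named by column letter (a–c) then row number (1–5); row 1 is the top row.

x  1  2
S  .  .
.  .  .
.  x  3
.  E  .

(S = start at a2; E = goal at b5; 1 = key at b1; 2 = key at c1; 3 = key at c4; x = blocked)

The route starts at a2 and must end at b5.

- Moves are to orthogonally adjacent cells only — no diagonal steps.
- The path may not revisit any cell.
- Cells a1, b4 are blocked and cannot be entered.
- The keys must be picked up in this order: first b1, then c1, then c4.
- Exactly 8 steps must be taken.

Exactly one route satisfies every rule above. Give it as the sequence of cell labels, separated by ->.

a2 -> b2 -> b1 -> c1 -> c2 -> c3 -> c4 -> c5 -> b5

The waypoints must appear in the order b1, c1, c4, with no cell reused.
Route from a2: right to b2, up to b1, right to c1, 4× down (reaching c5), left to b5 — 8 moves in all.
Check: order respected (1 at step 2, 2 at step 3, 3 at step 6); 8 moves as required.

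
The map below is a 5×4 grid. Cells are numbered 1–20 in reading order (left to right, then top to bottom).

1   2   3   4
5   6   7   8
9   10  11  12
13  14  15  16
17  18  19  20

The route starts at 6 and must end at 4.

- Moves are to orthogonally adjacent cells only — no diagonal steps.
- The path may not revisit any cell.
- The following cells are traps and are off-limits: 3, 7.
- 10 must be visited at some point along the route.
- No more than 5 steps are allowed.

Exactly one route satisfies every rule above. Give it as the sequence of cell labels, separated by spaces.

6 10 11 12 8 4

Any route must reach 10 and still end at 4 within 5 moves, so the order of the required stops is forced.
Route from 6: down 1 to 10, right 2 to 12, up 2 to 4 — 5 moves in all.
Check: all required cells visited; 5 ≤ 5 moves.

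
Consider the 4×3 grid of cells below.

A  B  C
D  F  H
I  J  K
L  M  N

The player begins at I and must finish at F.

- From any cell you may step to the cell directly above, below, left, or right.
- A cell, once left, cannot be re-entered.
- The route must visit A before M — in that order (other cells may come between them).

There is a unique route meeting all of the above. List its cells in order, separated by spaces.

The waypoints must appear in the order A, M, with no cell reused.
Route from I: up 2 to A, right 2 to C, down 3 to N, left 1 to M, up 2 to F — 10 moves in all.
Check: order respected (A at step 2, M at step 8).

I D A B C H K N M J F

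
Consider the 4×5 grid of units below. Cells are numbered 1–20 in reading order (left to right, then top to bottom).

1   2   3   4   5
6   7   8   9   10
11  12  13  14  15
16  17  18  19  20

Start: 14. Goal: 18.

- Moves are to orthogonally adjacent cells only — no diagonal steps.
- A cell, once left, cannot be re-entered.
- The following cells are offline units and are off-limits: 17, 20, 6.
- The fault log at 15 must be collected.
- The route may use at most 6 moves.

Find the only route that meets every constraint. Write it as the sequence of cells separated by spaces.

14 15 10 9 8 13 18

The 6-move cap with required stops at 15 leaves no slack for detours.
Route from 14: right 1 to 15, up 1 to 10, left 2 to 8, down 2 to 18 — 6 moves in all.
Check: all required cells visited; 6 ≤ 6 moves.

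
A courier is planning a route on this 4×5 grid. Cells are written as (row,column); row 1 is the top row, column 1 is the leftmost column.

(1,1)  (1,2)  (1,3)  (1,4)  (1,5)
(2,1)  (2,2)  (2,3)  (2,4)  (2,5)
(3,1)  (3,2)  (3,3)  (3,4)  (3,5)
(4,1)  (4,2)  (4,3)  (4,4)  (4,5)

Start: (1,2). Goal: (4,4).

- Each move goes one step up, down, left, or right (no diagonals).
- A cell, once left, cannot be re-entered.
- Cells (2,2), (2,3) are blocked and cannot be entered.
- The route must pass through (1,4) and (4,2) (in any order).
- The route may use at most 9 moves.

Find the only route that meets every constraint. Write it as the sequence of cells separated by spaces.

The budget equals the shortest possible length, so every move has to be on a shortest route through the required cells.
Route from (1,2): right 2 to (1,4), down 2 to (3,4), left 2 to (3,2), down 1 to (4,2), right 2 to (4,4) — 9 moves in all.
Check: all required cells visited; 9 ≤ 9 moves.

(1,2) (1,3) (1,4) (2,4) (3,4) (3,3) (3,2) (4,2) (4,3) (4,4)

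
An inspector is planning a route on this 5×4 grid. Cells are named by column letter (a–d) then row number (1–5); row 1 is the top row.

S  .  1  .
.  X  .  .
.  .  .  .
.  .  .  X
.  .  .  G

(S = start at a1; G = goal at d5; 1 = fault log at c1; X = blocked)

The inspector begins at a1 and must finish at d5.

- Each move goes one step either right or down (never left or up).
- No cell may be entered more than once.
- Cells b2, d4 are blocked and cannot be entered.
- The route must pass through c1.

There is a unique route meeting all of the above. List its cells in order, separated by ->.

Moves only go right or down, so the column and row indices never decrease.
Route from a1: 2× right (reaching c1), 4× down (reaching c5), right to d5 — 7 moves in all.
Check: all required cells visited.

a1 -> b1 -> c1 -> c2 -> c3 -> c4 -> c5 -> d5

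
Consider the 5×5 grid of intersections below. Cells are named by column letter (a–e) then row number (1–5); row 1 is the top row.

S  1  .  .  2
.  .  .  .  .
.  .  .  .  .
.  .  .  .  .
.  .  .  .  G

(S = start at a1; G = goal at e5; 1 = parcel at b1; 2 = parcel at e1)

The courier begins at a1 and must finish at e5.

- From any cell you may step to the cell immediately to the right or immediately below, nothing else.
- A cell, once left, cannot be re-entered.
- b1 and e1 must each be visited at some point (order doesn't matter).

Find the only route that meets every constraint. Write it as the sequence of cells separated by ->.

Moves only go right or down, so the column and row indices never decrease.
Route from a1: right 4 to e1, down 4 to e5 — 8 moves in all.
Check: all required cells visited.

a1 -> b1 -> c1 -> d1 -> e1 -> e2 -> e3 -> e4 -> e5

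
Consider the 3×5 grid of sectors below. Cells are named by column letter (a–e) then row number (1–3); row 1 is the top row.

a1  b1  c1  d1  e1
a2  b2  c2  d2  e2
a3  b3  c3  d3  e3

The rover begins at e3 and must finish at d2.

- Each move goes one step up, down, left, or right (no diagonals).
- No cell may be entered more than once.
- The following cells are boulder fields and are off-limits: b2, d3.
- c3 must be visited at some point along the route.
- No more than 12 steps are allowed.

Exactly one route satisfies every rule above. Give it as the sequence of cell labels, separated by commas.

The 12-move cap with required stops at c3 leaves no slack for detours.
Route from e3: 2× up (reaching e1), 4× left (reaching a1), 2× down (reaching a3), 2× right (reaching c3), up to c2, right to d2 — 12 moves in all.
Check: all required cells visited; 12 ≤ 12 moves.

e3, e2, e1, d1, c1, b1, a1, a2, a3, b3, c3, c2, d2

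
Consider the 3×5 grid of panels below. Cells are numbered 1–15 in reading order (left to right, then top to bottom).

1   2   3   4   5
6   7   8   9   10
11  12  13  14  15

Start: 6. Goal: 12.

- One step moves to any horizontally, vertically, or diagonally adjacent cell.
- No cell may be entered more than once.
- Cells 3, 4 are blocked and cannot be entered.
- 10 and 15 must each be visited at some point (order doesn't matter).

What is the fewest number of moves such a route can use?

Any route passes through 10 and 15 in some order between 6 and 12. Summing Chebyshev distances along each leg and taking the cheapest ordering (6 → 15 → 10 → 12) gives a lower bound of 4 + 1 + 3 = 8 moves.
A route of 8 moves achieves this: 6 → 2 → 8 → 9 → 10 → 15 → 14 → 13 → 12.
Since 8 matches the lower bound, it is optimal.

8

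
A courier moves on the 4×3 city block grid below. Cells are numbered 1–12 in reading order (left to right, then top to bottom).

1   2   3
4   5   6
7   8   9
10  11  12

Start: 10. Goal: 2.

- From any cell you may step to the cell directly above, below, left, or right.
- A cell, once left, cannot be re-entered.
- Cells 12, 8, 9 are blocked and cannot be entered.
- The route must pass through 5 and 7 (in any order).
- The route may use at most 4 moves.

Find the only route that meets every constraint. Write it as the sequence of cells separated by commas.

10, 7, 4, 5, 2

The 4-move cap with required stops at 5, 7 leaves no slack for detours.
Route from 10: 2× up (reaching 4), right to 5, up to 2 — 4 moves in all.
Check: all required cells visited; 4 ≤ 4 moves.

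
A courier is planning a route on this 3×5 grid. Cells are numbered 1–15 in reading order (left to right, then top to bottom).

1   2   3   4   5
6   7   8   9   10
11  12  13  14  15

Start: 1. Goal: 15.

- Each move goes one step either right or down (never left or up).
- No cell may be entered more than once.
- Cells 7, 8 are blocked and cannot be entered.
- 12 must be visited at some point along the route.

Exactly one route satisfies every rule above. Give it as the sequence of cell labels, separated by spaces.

1 6 11 12 13 14 15

Moves only go right or down, so the column and row indices never decrease.
Route from 1: down 2 to 11, right 4 to 15 — 6 moves in all.
Check: all required cells visited.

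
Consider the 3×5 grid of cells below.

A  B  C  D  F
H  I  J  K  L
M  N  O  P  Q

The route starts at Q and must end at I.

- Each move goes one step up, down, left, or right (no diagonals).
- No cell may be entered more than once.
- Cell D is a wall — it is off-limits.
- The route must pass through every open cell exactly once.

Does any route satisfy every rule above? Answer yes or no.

Cell F has only one open neighbour but is neither the start nor the goal, so a Hamiltonian route would have to both enter and leave it through the same neighbour — impossible without revisiting.

no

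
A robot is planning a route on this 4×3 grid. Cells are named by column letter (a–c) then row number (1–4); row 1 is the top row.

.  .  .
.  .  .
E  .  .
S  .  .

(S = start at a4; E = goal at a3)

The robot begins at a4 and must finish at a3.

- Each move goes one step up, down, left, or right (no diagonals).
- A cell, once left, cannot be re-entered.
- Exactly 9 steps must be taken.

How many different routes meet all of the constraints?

9

Need simple routes of exactly 9 moves from a4 to a3 (Manhattan distance 1, so 4 moves are spent on a detour and 4 undoing it).
Branch systematically from the start, pruning whenever the remaining move budget drops below the Manhattan distance to a3 or differs from it in parity. Every completion starts via b4: 9 (no valid completion starts via a3).
That gives 9 routes.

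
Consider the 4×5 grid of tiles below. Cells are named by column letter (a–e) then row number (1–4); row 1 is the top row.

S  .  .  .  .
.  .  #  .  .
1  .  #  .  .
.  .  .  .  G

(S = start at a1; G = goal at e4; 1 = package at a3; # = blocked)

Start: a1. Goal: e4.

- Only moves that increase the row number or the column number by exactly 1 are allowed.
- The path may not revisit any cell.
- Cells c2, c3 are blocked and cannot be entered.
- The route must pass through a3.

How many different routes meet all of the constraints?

2

A right/down-only route from a1 to e4 makes exactly 3 down-moves and 4 right-moves in some order.
With no other constraints that would be C(7,3) = 35 routes.
Split at a3 and multiply the segment counts (each segment already excludes blocked cells): a1→a3: 1; a3→e4: 2; product = 2.
That gives 2 routes.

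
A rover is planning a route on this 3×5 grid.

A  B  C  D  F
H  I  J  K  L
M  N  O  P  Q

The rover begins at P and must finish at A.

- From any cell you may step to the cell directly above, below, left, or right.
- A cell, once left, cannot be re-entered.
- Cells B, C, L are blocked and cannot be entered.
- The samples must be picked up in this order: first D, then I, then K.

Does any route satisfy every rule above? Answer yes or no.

Even ignoring the required order, no revisit-free route from P to A manages to pass through all of D, I, and K: branching out from P, every path either misses one of them or, having collected them, can no longer reach A without re-entering a cell.

no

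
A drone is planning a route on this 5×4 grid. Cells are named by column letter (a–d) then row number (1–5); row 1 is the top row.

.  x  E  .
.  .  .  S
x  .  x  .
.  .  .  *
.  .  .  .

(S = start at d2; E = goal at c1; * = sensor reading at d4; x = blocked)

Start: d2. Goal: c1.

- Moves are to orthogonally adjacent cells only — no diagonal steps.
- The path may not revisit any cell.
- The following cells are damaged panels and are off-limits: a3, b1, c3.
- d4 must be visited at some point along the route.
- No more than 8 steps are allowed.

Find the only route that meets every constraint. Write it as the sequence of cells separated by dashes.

The budget equals the shortest possible length, so every move has to be on a shortest route through the required cells.
Route from d2: 2× down (reaching d4), 2× left (reaching b4), 2× up (reaching b2), right to c2, up to c1 — 8 moves in all.
Check: all required cells visited; 8 ≤ 8 moves.

d2 - d3 - d4 - c4 - b4 - b3 - b2 - c2 - c1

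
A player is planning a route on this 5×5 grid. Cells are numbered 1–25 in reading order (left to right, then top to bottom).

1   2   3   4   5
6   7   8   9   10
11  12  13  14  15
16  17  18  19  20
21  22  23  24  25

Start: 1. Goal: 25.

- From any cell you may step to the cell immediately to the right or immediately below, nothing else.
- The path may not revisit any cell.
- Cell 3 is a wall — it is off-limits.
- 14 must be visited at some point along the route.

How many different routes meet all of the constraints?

A right/down-only route from 1 to 25 makes exactly 4 down-moves and 4 right-moves in some order.
With no other constraints that would be C(8,4) = 70 routes.
Split at 14 and multiply the segment counts (each segment already excludes blocked cells): 1→14: 7; 14→25: 3; product = 21.
That gives 21 routes.

21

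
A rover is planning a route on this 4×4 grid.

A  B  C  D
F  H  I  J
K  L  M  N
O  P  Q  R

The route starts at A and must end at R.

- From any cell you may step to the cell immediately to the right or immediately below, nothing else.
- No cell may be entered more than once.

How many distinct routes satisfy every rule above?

20

A right/down-only route from A to R makes exactly 3 down-moves and 3 right-moves in some order.
With no other constraints that would be C(6,3) = 20 routes.
That gives 20 routes.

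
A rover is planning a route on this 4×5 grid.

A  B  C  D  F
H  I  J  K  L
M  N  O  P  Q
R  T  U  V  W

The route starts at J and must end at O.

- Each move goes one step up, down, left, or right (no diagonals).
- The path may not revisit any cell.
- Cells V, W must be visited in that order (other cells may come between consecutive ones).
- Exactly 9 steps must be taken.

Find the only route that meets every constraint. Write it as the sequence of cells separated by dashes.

J - I - N - T - U - V - W - Q - P - O

The waypoints must appear in the order V, W, with no cell reused.
Route from J: left to I, 2× down (reaching T), 3× right (reaching W), up to Q, 2× left (reaching O) — 9 moves in all.
Check: order respected (V at step 5, W at step 6); 9 moves as required.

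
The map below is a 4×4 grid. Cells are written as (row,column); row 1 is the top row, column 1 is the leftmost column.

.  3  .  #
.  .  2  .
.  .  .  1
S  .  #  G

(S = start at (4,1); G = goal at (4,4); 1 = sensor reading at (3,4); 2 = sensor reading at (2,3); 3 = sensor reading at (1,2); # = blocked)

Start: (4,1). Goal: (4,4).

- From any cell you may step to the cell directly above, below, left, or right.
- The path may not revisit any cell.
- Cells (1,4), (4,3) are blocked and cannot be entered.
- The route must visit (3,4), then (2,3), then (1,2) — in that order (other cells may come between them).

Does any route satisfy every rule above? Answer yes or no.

no

Ignoring the required order, 22 revisit-free routes from (4,1) to (4,4) pass through all of (3,4), (2,3), and (1,2); the waypoint orders that occur are (1,2) → (2,3) → (3,4) (22) — never (3,4) → (2,3) → (1,2).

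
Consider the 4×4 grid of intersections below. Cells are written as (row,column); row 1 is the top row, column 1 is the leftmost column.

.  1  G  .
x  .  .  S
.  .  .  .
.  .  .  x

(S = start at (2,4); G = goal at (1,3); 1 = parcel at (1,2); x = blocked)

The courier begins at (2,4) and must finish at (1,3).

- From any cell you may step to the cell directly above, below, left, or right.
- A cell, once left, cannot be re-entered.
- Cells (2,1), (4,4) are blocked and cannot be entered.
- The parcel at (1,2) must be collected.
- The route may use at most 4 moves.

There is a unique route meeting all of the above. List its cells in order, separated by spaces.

Any route must reach (1,2) and still end at (1,3) within 4 moves, so the order of the required stops is forced.
Route from (2,4): left 2 to (2,2), up 1 to (1,2), right 1 to (1,3) — 4 moves in all.
Check: all required cells visited; 4 ≤ 4 moves.

(2,4) (2,3) (2,2) (1,2) (1,3)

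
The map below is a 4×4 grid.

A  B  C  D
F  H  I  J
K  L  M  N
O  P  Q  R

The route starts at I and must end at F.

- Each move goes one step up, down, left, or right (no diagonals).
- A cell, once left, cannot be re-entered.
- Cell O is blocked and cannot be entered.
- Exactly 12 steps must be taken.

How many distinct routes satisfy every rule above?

Need simple routes of exactly 12 moves from I to F (Manhattan distance 2, so 5 moves are spent on a detour and 5 undoing it).
Branch systematically from the start, pruning whenever the remaining move budget drops below the Manhattan distance to F or differs from it in parity. Grouping the completions by first move — via C: 3; via M: 3; via H: 6 (no valid completion starts via J) — and summing: 3 + 3 + 6 = 12.
That gives 12 routes.

12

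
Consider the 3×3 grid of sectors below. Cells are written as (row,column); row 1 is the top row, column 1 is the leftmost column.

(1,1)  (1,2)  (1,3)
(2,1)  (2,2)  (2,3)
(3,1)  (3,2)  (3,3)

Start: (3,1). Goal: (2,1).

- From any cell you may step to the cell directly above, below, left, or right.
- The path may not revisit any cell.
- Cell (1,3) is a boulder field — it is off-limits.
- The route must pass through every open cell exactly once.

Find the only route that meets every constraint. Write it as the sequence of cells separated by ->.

Need to visit all 8 open cells exactly once, starting at (3,1) and ending at (2,1).
Cell (1,2) has only two open neighbours ((2,2) and (1,1)), so the path must pass straight through it: one of those is the cell it's entered from and the other is where it exits.
Route from (3,1): right 2 to (3,3), up 1 to (2,3), left 1 to (2,2), up 1 to (1,2), left 1 to (1,1), down 1 to (2,1) — 7 moves in all.
Check: all 8 open cells covered.

(3,1) -> (3,2) -> (3,3) -> (2,3) -> (2,2) -> (1,2) -> (1,1) -> (2,1)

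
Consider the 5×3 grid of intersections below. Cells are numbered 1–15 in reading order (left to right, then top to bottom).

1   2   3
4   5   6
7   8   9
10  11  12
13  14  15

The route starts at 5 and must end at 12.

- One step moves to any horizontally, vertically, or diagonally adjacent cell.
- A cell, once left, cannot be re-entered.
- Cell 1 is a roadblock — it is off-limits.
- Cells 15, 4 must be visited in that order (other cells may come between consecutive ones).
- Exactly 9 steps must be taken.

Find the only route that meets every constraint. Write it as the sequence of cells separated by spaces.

5 9 11 15 14 10 7 4 8 12

The waypoints must appear in the order 15, 4, with no cell reused.
Route from 5: down-right to 9, down-left to 11, down-right to 15, left to 14, up-left to 10, 2× up (reaching 4), 2× down-right (reaching 12) — 9 moves in all.
Check: order respected (15 at step 3, 4 at step 7); 9 moves as required.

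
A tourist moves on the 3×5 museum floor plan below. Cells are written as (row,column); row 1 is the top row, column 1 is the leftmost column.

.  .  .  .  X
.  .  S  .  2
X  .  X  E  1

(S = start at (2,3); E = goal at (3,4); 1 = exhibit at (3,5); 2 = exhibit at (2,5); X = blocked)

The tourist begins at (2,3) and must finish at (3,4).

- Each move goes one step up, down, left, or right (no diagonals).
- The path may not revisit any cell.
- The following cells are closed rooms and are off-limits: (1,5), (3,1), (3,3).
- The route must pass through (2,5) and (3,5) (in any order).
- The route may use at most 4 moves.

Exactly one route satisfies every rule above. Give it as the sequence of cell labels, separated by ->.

(2,3) -> (2,4) -> (2,5) -> (3,5) -> (3,4)

The budget equals the shortest possible length, so every move has to be on a shortest route through the required cells.
Route from (2,3): 2× right (reaching (2,5)), down to (3,5), left to (3,4) — 4 moves in all.
Check: all required cells visited; 4 ≤ 4 moves.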